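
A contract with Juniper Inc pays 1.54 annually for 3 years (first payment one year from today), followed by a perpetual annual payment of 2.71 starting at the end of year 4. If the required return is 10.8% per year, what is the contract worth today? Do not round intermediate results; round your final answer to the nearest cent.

PV of 3-year annuity: 1.54 × [1 − (1+0.108)^−3] / 0.108 = 3.77645
Perpetuity value at year 3: 2.71 / 0.108 = 25.09259
PV of perpetuity: 25.09259 / (1+0.108)^3 = 18.44702
Total PV = 3.77645 + 18.44702 = 22.22347

22.22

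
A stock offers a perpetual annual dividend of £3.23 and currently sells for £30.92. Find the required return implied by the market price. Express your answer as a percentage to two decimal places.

P = C/r ⇒ r = C/P = £3.23/£30.92 = 0.104463

10.45%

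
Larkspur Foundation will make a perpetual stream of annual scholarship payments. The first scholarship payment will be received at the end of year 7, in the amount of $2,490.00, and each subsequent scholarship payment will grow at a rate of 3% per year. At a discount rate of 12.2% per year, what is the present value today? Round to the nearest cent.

Value at end of year 6: C₁ / (r − g) = $2,490.00 / (0.122 − 0.03) = $27,065.2174
Discount to today: PV = $27,065.2174 / (1 + 0.122)^6 = $27,065.2174 / 1.995065 = $13,566.08

$13566.08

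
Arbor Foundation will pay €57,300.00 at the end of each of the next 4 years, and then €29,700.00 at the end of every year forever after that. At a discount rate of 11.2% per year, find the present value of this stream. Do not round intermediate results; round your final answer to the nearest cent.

PV of 4-year annuity: €57,300.00 × [1 − (1+0.112)^−4] / 0.112 = 177013.68103
Perpetuity value at year 4: €29,700.00 / 0.112 = 265178.57143
PV of perpetuity: 265178.57143 / (1+0.112)^4 = 173428.02472
Total PV = 177013.68103 + 173428.02472 = 350441.70575

€350441.71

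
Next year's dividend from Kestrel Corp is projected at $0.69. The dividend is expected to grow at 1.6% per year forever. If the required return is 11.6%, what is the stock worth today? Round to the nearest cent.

Growing perpetuity: P = D₁ / (r − g) = $0.6900 / (0.116 − 0.016) = $6.90

$6.90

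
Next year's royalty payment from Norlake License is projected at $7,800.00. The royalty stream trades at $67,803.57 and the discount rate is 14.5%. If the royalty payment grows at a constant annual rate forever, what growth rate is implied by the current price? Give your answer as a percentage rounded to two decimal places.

3.00%

P = D₁/(r−g) ⇒ g = r − D₁/P = 0.145 − $7,800.00/$67,803.57 = 0.029962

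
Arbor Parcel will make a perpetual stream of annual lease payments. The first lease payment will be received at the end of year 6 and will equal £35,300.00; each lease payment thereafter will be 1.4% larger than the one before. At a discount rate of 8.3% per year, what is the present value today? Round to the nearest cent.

£343386.59

Value at end of year 5: C₁ / (r − g) = £35,300.00 / (0.083 − 0.014) = £511,594.2029
Discount to today: PV = £511,594.2029 / (1 + 0.083)^5 = £511,594.2029 / 1.489849 = £343,386.59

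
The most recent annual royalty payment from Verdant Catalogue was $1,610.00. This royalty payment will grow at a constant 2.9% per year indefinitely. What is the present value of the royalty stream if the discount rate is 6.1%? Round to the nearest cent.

D₁ = D₀ × (1 + g) = $1,610.00 × 1.029 = $1,656.6900
Growing perpetuity: P = D₁ / (r − g) = $1,656.6900 / (0.061 − 0.029) = $51,771.56

$51771.56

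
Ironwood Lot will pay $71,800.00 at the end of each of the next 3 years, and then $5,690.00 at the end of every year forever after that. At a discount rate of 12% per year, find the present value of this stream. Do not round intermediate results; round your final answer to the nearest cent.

PV of 3-year annuity: $71,800.00 × [1 − (1+0.12)^−3] / 0.12 = 172451.48506
Perpetuity value at year 3: $5,690.00 / 0.12 = 47416.66667
PV of perpetuity: 47416.66667 / (1+0.12)^3 = 33750.24675
Total PV = 172451.48506 + 33750.24675 = 206201.73181

$206201.73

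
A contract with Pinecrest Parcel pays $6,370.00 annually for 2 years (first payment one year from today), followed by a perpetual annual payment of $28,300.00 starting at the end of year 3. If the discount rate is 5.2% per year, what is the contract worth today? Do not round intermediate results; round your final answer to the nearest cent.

$503569.17

PV of 2-year annuity: $6,370.00 × [1 − (1+0.052)^−2] / 0.052 = 11810.96300
Perpetuity value at year 2: $28,300.00 / 0.052 = 544230.76923
PV of perpetuity: 544230.76923 / (1+0.052)^2 = 491758.20204
Total PV = 11810.96300 + 491758.20204 = 503569.16504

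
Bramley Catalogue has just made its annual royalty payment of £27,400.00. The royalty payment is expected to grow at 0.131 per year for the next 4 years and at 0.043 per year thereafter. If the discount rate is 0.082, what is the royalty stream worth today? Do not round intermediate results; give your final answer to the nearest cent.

£997389.05

D_1 = 30989.40000
D_2 = 35049.01140
D_3 = 39640.43189
D_4 = 44833.32847
Terminal value at year 4: TV = D_4×(1+g_2)/(r−g_2) = 46761.16160/0.039 = 1199004.14348
P_0 = D_1/(1+r)^1 + D_2/(1+r)^2 + D_3/(1+r)^3 + D_4/(1+r)^4 + TV/(1+r)^4
    = 28640.85028 + 29937.89433 + 31293.67697 + 32710.85828 + 874805.77396 = 997389.05382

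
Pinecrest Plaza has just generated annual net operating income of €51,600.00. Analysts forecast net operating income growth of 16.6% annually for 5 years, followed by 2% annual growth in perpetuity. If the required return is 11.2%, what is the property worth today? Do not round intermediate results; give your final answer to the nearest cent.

€1023265.38

D_1 = 60165.60000
D_2 = 70153.08960
D_3 = 81798.50247
D_4 = 95377.05388
D_5 = 111209.64483
Terminal value at year 5: TV = D_5×(1+g_2)/(r−g_2) = 113433.83773/0.092 = 1232976.49702
P_0 = D_1/(1+r)^1 + D_2/(1+r)^2 + D_3/(1+r)^3 + D_4/(1+r)^4 + D_5/(1+r)^5 + TV/(1+r)^5
    = 54105.75540 + 56733.19316 + 59488.22232 + 62377.03887 + 65406.13968 + 725155.02691 = 1023265.37634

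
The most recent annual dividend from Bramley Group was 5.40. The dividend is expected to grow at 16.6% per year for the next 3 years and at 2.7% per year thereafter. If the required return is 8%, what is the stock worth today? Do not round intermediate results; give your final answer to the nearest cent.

150.60

D_1 = 6.29640
D_2 = 7.34160
D_3 = 8.56031
Terminal value at year 3: TV = D_3×(1+g_2)/(r−g_2) = 8.79144/0.053 = 165.87616
P_0 = D_1/(1+r)^1 + D_2/(1+r)^2 + D_3/(1+r)^3 + TV/(1+r)^3
    = 5.83000 + 6.29424 + 6.79545 + 131.67785 = 150.59754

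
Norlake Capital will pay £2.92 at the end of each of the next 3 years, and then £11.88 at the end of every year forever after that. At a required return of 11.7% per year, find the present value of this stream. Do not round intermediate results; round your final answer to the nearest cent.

PV of 3-year annuity: £2.92 × [1 − (1+0.117)^−3] / 0.117 = 7.04966
Perpetuity value at year 3: £11.88 / 0.117 = 101.53846
PV of perpetuity: 101.53846 / (1+0.117)^3 = 72.85696
Total PV = 7.04966 + 72.85696 = 79.90662

£79.91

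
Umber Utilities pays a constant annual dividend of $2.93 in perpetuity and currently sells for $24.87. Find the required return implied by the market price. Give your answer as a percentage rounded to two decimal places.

11.78%

P = C/r ⇒ r = C/P = $2.93/$24.87 = 0.117813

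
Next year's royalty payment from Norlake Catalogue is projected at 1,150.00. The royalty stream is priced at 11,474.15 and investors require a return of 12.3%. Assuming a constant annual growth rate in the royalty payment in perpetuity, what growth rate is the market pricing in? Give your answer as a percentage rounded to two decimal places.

2.28%

P = D₁/(r−g) ⇒ g = r − D₁/P = 0.123 − 1,150.00/11,474.15 = 0.022775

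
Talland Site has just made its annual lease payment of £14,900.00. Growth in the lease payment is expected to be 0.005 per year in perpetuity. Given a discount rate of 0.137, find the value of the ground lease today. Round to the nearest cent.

£113443.18

D₁ = D₀ × (1 + g) = £14,900.00 × 1.005 = £14,974.5000
Growing perpetuity: P = D₁ / (r − g) = £14,974.5000 / (0.137 − 0.005) = £113,443.18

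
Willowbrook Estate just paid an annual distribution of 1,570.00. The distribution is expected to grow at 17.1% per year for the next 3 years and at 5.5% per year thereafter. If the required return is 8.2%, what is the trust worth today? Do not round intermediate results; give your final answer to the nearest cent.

D_1 = 1838.47000
D_2 = 2152.84837
D_3 = 2520.98544
Terminal value at year 3: TV = D_3×(1+g_2)/(r−g_2) = 2659.63964/0.027 = 98505.17187
P_0 = D_1/(1+r)^1 + D_2/(1+r)^2 + D_3/(1+r)^3 + TV/(1+r)^3
    = 1699.14048 + 1838.90342 + 1990.16258 + 77763.75992 = 83291.96640

83291.97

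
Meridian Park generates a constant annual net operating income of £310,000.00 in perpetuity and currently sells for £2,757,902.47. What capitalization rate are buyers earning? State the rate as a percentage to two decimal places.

P = C/r ⇒ r = C/P = £310,000.00/£2,757,902.47 = 0.112404

11.24%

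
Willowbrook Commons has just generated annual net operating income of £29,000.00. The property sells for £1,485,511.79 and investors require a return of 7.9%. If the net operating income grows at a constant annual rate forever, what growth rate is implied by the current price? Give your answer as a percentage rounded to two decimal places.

5.83%

P = D₀(1+g)/(r−g) ⇒ P(r−g) = D₀(1+g) ⇒ g(P+D₀) = P·r − D₀
g = (P·r − D₀)/(P + D₀) = (£1,485,511.79×0.079 − £29,000.00) / (£1,485,511.79 + £29,000.00) = 0.058339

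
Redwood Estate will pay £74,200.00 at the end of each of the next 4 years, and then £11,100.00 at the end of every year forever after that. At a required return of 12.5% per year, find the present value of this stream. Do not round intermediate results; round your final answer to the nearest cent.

£278455.85

PV of 4-year annuity: £74,200.00 × [1 − (1+0.125)^−4] / 0.125 = 223018.44231
Perpetuity value at year 4: £11,100.00 / 0.125 = 88800.00000
PV of perpetuity: 88800.00000 / (1+0.125)^4 = 55437.40283
Total PV = 223018.44231 + 55437.40283 = 278455.84515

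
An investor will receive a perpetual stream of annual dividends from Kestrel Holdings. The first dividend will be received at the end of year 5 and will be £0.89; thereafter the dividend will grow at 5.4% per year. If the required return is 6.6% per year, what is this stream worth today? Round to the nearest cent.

Value at end of year 4: C₁ / (r − g) = £0.89 / (0.066 − 0.054) = £74.1667
Discount to today: PV = £74.1667 / (1 + 0.066)^4 = £74.1667 / 1.291305 = £57.44

£57.44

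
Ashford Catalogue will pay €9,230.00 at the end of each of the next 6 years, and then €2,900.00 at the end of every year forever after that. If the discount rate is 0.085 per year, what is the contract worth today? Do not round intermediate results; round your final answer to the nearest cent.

PV of 6-year annuity: €9,230.00 × [1 − (1+0.085)^−6] / 0.085 = 42029.60957
Perpetuity value at year 6: €2,900.00 / 0.085 = 34117.64706
PV of perpetuity: 34117.64706 / (1+0.085)^6 = 20912.24427
Total PV = 42029.60957 + 20912.24427 = 62941.85384

€62941.85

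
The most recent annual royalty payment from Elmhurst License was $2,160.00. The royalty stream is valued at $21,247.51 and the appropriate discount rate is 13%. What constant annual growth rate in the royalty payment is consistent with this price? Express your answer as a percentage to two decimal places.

2.57%

P = D₀(1+g)/(r−g) ⇒ P(r−g) = D₀(1+g) ⇒ g(P+D₀) = P·r − D₀
g = (P·r − D₀)/(P + D₀) = ($21,247.51×0.13 − $2,160.00) / ($21,247.51 + $2,160.00) = 0.025726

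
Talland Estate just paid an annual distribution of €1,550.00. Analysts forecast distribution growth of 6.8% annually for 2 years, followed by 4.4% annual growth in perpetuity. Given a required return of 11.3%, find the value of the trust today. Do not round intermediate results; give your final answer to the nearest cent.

€24508.64

D_1 = 1655.40000
D_2 = 1767.96720
Terminal value at year 2: TV = D_2×(1+g_2)/(r−g_2) = 1845.75776/0.069 = 26750.11242
P_0 = D_1/(1+r)^1 + D_2/(1+r)^2 + TV/(1+r)^2
    = 1487.33154 + 1427.19684 + 21594.10868 = 24508.63706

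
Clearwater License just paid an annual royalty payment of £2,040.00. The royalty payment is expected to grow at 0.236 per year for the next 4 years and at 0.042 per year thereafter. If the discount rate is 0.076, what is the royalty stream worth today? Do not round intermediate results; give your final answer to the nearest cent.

£120532.91

D_1 = 2521.44000
D_2 = 3116.49984
D_3 = 3851.99380
D_4 = 4761.06434
Terminal value at year 4: TV = D_4×(1+g_2)/(r−g_2) = 4961.02904/0.034 = 145912.61888
P_0 = D_1/(1+r)^1 + D_2/(1+r)^2 + D_3/(1+r)^3 + D_4/(1+r)^4 + TV/(1+r)^4
    = 2343.34572 + 2691.79862 + 3092.06607 + 3551.85285 + 108853.84324 = 120532.90651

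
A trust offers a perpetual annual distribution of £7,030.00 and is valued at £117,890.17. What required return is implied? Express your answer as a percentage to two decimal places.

5.96%

P = C/r ⇒ r = C/P = £7,030.00/£117,890.17 = 0.059632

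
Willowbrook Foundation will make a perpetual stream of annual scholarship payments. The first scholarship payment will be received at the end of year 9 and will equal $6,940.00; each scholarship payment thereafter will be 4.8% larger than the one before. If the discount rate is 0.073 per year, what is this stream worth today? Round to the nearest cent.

Value at end of year 8: C₁ / (r − g) = $6,940.00 / (0.073 − 0.048) = $277,600.0000
Discount to today: PV = $277,600.0000 / (1 + 0.073)^8 = $277,600.0000 / 1.757105 = $157,987.12

$157987.12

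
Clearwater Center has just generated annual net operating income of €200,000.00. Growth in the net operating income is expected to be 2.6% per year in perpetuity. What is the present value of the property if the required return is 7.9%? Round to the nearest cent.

D₁ = D₀ × (1 + g) = €200,000.00 × 1.026 = €205,200.0000
Growing perpetuity: P = D₁ / (r − g) = €205,200.0000 / (0.079 − 0.026) = €3,871,698.11

€3871698.11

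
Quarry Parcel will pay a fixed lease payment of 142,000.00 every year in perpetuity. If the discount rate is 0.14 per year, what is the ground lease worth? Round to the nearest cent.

Level perpetuity: PV = C / r = 142,000.00 / 0.14 = 1,014,285.71

1014285.71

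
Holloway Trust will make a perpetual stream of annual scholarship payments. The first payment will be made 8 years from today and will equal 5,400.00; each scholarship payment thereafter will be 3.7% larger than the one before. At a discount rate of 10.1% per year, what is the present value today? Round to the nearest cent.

Value at end of year 7: C₁ / (r − g) = 5,400.00 / (0.101 − 0.037) = 84,375.0000
Discount to today: PV = 84,375.0000 / (1 + 0.101)^7 = 84,375.0000 / 1.961152 = 43,023.18

43023.18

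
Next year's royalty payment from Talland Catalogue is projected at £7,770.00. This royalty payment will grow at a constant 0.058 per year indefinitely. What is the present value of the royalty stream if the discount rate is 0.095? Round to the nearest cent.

£210000.00

Growing perpetuity: P = D₁ / (r − g) = £7,770.0000 / (0.095 − 0.058) = £210,000.00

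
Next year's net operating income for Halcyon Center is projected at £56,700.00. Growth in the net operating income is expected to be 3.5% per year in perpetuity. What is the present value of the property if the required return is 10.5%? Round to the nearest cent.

£810000.00

Growing perpetuity: P = D₁ / (r − g) = £56,700.0000 / (0.105 − 0.035) = £810,000.00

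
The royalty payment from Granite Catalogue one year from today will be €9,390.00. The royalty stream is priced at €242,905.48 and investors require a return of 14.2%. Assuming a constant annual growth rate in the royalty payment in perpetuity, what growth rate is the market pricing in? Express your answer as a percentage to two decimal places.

10.33%

P = D₁/(r−g) ⇒ g = r − D₁/P = 0.142 − €9,390.00/€242,905.48 = 0.103343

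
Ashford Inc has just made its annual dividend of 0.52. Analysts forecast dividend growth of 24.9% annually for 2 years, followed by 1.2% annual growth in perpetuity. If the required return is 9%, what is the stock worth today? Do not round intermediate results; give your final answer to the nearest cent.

D_1 = 0.64948
D_2 = 0.81120
Terminal value at year 2: TV = D_2×(1+g_2)/(r−g_2) = 0.82093/0.078 = 10.52481
P_0 = D_1/(1+r)^1 + D_2/(1+r)^2 + TV/(1+r)^2
    = 0.59585 + 0.68277 + 8.85852 = 10.13714

10.14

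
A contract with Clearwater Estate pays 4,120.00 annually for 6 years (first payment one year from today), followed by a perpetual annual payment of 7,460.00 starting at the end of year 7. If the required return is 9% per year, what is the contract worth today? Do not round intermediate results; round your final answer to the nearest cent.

PV of 6-year annuity: 4,120.00 × [1 − (1+0.09)^−6] / 0.09 = 18481.98459
Perpetuity value at year 6: 7,460.00 / 0.09 = 82888.88889
PV of perpetuity: 82888.88889 / (1+0.09)^6 = 49423.93621
Total PV = 18481.98459 + 49423.93621 = 67905.92080

67905.92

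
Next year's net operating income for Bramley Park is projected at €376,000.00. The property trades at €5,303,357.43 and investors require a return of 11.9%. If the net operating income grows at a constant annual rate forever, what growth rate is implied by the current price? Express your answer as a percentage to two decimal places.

P = D₁/(r−g) ⇒ g = r − D₁/P = 0.119 − €376,000.00/€5,303,357.43 = 0.048102

4.81%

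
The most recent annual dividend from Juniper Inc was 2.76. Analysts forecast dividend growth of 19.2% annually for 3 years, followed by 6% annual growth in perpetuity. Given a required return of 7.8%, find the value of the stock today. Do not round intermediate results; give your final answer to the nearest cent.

229.90

D_1 = 3.28992
D_2 = 3.92158
D_3 = 4.67453
Terminal value at year 3: TV = D_3×(1+g_2)/(r−g_2) = 4.95500/0.018 = 275.27781
P_0 = D_1/(1+r)^1 + D_2/(1+r)^2 + D_3/(1+r)^3 + TV/(1+r)^3
    = 3.05187 + 3.37461 + 3.73148 + 219.74294 = 229.90091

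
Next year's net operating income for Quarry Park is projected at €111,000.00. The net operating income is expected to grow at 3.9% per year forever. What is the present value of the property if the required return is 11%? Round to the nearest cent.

Growing perpetuity: P = D₁ / (r − g) = €111,000.0000 / (0.11 − 0.039) = €1,563,380.28

€1563380.28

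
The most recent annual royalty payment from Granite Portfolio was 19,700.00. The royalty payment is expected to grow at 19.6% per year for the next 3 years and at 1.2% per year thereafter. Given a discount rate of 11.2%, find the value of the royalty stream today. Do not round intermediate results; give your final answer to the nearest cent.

D_1 = 23561.20000
D_2 = 28179.19520
D_3 = 33702.31746
Terminal value at year 3: TV = D_3×(1+g_2)/(r−g_2) = 34106.74527/0.1 = 341067.45269
P_0 = D_1/(1+r)^1 + D_2/(1+r)^2 + D_3/(1+r)^3 + TV/(1+r)^3
    = 21188.12950 + 22788.67165 + 24510.11807 + 248042.39489 = 316529.31411

316529.31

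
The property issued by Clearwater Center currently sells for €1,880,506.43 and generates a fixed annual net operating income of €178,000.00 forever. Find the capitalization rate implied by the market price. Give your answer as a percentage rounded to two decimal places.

P = C/r ⇒ r = C/P = €178,000.00/€1,880,506.43 = 0.094655

9.47%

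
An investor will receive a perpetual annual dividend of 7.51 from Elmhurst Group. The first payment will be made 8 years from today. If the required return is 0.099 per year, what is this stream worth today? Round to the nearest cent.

Value at end of year 7: C / r = 7.51 / 0.099 = 75.8586
Discount to today: PV = 75.8586 / (1 + 0.099)^7 = 75.8586 / 1.936350 = 39.18

39.18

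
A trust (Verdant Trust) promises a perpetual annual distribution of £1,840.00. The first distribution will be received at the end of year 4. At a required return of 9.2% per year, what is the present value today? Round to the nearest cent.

£15358.97

Value at end of year 3: C / r = £1,840.00 / 0.092 = £20,000.0000
Discount to today: PV = £20,000.0000 / (1 + 0.092)^3 = £20,000.0000 / 1.302171 = £15,358.97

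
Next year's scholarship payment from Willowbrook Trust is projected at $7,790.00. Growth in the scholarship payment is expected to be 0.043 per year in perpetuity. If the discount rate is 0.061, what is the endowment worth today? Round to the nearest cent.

Growing perpetuity: P = D₁ / (r − g) = $7,790.0000 / (0.061 − 0.043) = $432,777.78

$432777.78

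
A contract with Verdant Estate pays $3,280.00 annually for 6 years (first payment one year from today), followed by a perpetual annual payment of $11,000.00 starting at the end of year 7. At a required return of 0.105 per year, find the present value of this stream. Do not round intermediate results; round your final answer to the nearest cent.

$71626.28

PV of 6-year annuity: $3,280.00 × [1 − (1+0.105)^−6] / 0.105 = 14078.34839
Perpetuity value at year 6: $11,000.00 / 0.105 = 104761.90476
PV of perpetuity: 104761.90476 / (1+0.105)^6 = 57547.93150
Total PV = 14078.34839 + 57547.93150 = 71626.27989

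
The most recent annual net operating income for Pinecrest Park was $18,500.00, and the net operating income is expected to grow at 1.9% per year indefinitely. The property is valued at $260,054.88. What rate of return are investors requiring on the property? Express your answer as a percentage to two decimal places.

9.15%

D₁ = $18,500.00 × 1.019 = $18,851.5000
P = D₁/(r − g) ⇒ r = D₁/P + g = $18,851.5000/$260,054.88 + 0.019 = 0.072490 + 0.019 = 0.091490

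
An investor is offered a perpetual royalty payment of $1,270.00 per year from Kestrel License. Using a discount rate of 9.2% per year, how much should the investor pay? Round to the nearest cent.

Level perpetuity: PV = C / r = $1,270.00 / 0.092 = $13,804.35

$13804.35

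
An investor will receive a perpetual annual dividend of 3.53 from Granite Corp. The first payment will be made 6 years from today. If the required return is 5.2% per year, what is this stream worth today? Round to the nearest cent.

Value at end of year 5: C / r = 3.53 / 0.052 = 67.8846
Discount to today: PV = 67.8846 / (1 + 0.052)^5 = 67.8846 / 1.288483 = 52.69

52.69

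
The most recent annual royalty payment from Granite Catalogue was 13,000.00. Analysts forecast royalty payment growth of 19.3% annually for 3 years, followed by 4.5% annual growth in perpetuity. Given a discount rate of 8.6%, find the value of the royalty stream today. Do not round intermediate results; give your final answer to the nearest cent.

D_1 = 15509.00000
D_2 = 18502.23700
D_3 = 22073.16874
Terminal value at year 3: TV = D_3×(1+g_2)/(r−g_2) = 23066.46133/0.041 = 562596.61791
P_0 = D_1/(1+r)^1 + D_2/(1+r)^2 + D_3/(1+r)^3 + TV/(1+r)^3
    = 14280.84715 + 15687.89194 + 17233.56822 + 439245.82403 = 486448.13133

486448.13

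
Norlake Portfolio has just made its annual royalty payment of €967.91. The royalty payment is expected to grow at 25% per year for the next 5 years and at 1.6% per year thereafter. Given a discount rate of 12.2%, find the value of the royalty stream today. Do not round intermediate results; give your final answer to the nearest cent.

D_1 = 1209.88750
D_2 = 1512.35938
D_3 = 1890.44922
D_4 = 2363.06152
D_5 = 2953.82690
Terminal value at year 5: TV = D_5×(1+g_2)/(r−g_2) = 3001.08813/0.106 = 28312.15221
P_0 = D_1/(1+r)^1 + D_2/(1+r)^2 + D_3/(1+r)^3 + D_4/(1+r)^4 + D_5/(1+r)^5 + TV/(1+r)^5
    = 1078.33111 + 1201.34927 + 1338.40159 + 1491.08912 + 1661.19554 + 15922.40256 = 22692.76920

€22692.77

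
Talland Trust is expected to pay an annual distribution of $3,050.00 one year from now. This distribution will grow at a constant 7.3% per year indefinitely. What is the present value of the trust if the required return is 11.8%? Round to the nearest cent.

Growing perpetuity: P = D₁ / (r − g) = $3,050.0000 / (0.118 − 0.073) = $67,777.78

$67777.78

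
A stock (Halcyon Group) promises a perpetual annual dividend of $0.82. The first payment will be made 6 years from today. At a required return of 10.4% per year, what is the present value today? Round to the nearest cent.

Value at end of year 5: C / r = $0.82 / 0.104 = $7.8846
Discount to today: PV = $7.8846 / (1 + 0.104)^5 = $7.8846 / 1.640006 = $4.81

$4.81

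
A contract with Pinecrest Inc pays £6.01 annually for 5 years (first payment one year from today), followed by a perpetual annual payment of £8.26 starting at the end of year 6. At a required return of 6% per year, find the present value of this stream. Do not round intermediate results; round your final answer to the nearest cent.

£128.19

PV of 5-year annuity: £6.01 × [1 − (1+0.06)^−5] / 0.06 = 25.31631
Perpetuity value at year 5: £8.26 / 0.06 = 137.66667
PV of perpetuity: 137.66667 / (1+0.06)^5 = 102.87254
Total PV = 25.31631 + 102.87254 = 128.18885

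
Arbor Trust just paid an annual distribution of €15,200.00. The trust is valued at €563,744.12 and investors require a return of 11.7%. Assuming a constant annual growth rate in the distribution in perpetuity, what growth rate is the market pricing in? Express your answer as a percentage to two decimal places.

8.77%

P = D₀(1+g)/(r−g) ⇒ P(r−g) = D₀(1+g) ⇒ g(P+D₀) = P·r − D₀
g = (P·r − D₀)/(P + D₀) = (€563,744.12×0.117 − €15,200.00) / (€563,744.12 + €15,200.00) = 0.087674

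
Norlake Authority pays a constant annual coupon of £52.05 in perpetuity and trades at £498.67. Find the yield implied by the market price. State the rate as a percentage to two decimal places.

P = C/r ⇒ r = C/P = £52.05/£498.67 = 0.104378

10.44%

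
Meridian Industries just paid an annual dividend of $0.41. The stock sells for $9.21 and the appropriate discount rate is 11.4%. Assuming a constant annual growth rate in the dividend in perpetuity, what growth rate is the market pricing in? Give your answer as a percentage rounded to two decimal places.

6.65%

P = D₀(1+g)/(r−g) ⇒ P(r−g) = D₀(1+g) ⇒ g(P+D₀) = P·r − D₀
g = (P·r − D₀)/(P + D₀) = ($9.21×0.114 − $0.41) / ($9.21 + $0.41) = 0.066522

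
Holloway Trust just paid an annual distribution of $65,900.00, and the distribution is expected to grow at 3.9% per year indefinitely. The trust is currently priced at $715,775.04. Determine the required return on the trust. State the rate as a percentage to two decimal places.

D₁ = $65,900.00 × 1.039 = $68,470.1000
P = D₁/(r − g) ⇒ r = D₁/P + g = $68,470.1000/$715,775.04 + 0.039 = 0.095659 + 0.039 = 0.134659

13.47%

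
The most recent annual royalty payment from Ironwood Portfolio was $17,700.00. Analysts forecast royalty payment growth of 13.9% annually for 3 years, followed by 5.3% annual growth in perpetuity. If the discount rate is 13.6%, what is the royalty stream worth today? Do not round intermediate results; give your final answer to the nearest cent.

$279720.12

D_1 = 20160.30000
D_2 = 22962.58170
D_3 = 26154.38056
Terminal value at year 3: TV = D_3×(1+g_2)/(r−g_2) = 27540.56273/0.083 = 331814.00874
P_0 = D_1/(1+r)^1 + D_2/(1+r)^2 + D_3/(1+r)^3 + TV/(1+r)^3
    = 17746.74296 + 17793.60936 + 17840.59952 + 226339.17225 = 279720.12408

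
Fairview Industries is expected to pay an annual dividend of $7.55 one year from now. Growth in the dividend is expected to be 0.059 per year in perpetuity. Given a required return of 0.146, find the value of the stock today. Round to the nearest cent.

$86.78

Growing perpetuity: P = D₁ / (r − g) = $7.5500 / (0.146 − 0.059) = $86.78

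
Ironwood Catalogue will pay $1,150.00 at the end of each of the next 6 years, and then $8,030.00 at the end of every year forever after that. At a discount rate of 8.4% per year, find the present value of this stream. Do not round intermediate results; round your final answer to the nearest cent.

PV of 6-year annuity: $1,150.00 × [1 − (1+0.084)^−6] / 0.084 = 5252.41130
Perpetuity value at year 6: $8,030.00 / 0.084 = 95595.23810
PV of perpetuity: 95595.23810 / (1+0.084)^6 = 58919.70531
Total PV = 5252.41130 + 58919.70531 = 64172.11660

$64172.12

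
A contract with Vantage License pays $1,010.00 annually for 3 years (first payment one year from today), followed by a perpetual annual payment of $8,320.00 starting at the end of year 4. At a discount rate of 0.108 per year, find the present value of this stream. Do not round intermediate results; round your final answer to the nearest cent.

PV of 3-year annuity: $1,010.00 × [1 − (1+0.108)^−3] / 0.108 = 2476.76265
Perpetuity value at year 3: $8,320.00 / 0.108 = 77037.03704
PV of perpetuity: 77037.03704 / (1+0.108)^3 = 56634.39815
Total PV = 2476.76265 + 56634.39815 = 59111.16080

$59111.16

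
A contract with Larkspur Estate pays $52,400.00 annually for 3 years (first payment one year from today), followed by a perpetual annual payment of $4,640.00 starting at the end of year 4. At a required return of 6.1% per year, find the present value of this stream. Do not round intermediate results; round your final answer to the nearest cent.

$203492.79

PV of 3-year annuity: $52,400.00 × [1 − (1+0.061)^−3] / 0.061 = 139807.08400
Perpetuity value at year 3: $4,640.00 / 0.061 = 76065.57377
PV of perpetuity: 76065.57377 / (1+0.061)^3 = 63685.70984
Total PV = 139807.08400 + 63685.70984 = 203492.79384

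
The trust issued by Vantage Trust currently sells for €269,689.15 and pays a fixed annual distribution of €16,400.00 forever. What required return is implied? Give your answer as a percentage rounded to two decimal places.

P = C/r ⇒ r = C/P = €16,400.00/€269,689.15 = 0.060811

6.08%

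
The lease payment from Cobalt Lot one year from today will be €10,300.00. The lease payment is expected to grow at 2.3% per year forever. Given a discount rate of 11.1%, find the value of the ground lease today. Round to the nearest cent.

Growing perpetuity: P = D₁ / (r − g) = €10,300.0000 / (0.111 − 0.023) = €117,045.45

€117045.45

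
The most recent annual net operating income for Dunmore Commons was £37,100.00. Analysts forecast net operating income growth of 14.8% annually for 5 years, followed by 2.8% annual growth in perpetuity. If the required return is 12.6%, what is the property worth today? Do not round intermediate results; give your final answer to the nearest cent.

£625365.33

D_1 = 42590.80000
D_2 = 48894.23840
D_3 = 56130.58568
D_4 = 64437.91236
D_5 = 73974.72339
Terminal value at year 5: TV = D_5×(1+g_2)/(r−g_2) = 76046.01565/0.098 = 775979.75152
P_0 = D_1/(1+r)^1 + D_2/(1+r)^2 + D_3/(1+r)^3 + D_4/(1+r)^4 + D_5/(1+r)^5 + TV/(1+r)^5
    = 37824.86679 + 38563.89615 + 39317.36482 + 40085.55489 + 40868.75401 + 428704.88903 = 625365.32569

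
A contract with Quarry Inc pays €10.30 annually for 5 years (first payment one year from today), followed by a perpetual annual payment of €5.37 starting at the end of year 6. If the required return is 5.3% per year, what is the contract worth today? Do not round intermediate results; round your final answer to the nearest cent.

€122.49

PV of 5-year annuity: €10.30 × [1 − (1+0.053)^−5] / 0.053 = 44.22621
Perpetuity value at year 5: €5.37 / 0.053 = 101.32075
PV of perpetuity: 101.32075 / (1+0.053)^5 = 78.26301
Total PV = 44.22621 + 78.26301 = 122.48922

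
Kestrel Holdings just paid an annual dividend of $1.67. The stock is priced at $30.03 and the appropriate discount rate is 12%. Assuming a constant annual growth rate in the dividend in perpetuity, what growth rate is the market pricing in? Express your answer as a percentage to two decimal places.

P = D₀(1+g)/(r−g) ⇒ P(r−g) = D₀(1+g) ⇒ g(P+D₀) = P·r − D₀
g = (P·r − D₀)/(P + D₀) = ($30.03×0.12 − $1.67) / ($30.03 + $1.67) = 0.060997

6.10%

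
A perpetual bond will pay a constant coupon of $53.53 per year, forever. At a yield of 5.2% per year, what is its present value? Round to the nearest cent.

Level perpetuity: PV = C / r = $53.53 / 0.052 = $1,029.42

$1029.42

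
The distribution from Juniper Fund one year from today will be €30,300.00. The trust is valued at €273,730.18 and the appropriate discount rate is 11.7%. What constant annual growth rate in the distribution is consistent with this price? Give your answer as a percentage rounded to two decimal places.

0.63%

P = D₁/(r−g) ⇒ g = r − D₁/P = 0.117 − €30,300.00/€273,730.18 = 0.006307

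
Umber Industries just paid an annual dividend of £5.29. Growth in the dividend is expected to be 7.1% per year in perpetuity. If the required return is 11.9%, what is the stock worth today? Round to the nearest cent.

D₁ = D₀ × (1 + g) = £5.29 × 1.071 = £5.6656
Growing perpetuity: P = D₁ / (r − g) = £5.6656 / (0.119 − 0.071) = £118.03

£118.03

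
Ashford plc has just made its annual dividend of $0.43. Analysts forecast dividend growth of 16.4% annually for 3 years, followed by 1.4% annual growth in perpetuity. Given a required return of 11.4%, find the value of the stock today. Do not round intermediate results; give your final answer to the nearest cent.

D_1 = 0.50052
D_2 = 0.58261
D_3 = 0.67815
Terminal value at year 3: TV = D_3×(1+g_2)/(r−g_2) = 0.68765/0.1 = 6.87647
P_0 = D_1/(1+r)^1 + D_2/(1+r)^2 + D_3/(1+r)^3 + TV/(1+r)^3
    = 0.44930 + 0.46947 + 0.49054 + 4.97405 = 6.38335

$6.38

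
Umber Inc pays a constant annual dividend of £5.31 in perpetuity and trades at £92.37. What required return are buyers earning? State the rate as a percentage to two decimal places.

5.75%

P = C/r ⇒ r = C/P = £5.31/£92.37 = 0.057486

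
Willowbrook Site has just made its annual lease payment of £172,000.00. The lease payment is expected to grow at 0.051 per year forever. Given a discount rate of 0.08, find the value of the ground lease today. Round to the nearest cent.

£6233517.24

D₁ = D₀ × (1 + g) = £172,000.00 × 1.051 = £180,772.0000
Growing perpetuity: P = D₁ / (r − g) = £180,772.0000 / (0.08 − 0.051) = £6,233,517.24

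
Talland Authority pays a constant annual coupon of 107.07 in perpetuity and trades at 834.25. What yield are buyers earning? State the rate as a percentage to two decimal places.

12.83%

P = C/r ⇒ r = C/P = 107.07/834.25 = 0.128343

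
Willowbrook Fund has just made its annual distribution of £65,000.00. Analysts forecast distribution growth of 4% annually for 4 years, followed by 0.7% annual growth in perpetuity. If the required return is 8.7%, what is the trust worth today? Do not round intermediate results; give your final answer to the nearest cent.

D_1 = 67600.00000
D_2 = 70304.00000
D_3 = 73116.16000
D_4 = 76040.80640
Terminal value at year 4: TV = D_4×(1+g_2)/(r−g_2) = 76573.09204/0.08 = 957163.65056
P_0 = D_1/(1+r)^1 + D_2/(1+r)^2 + D_3/(1+r)^3 + D_4/(1+r)^4 + TV/(1+r)^4
    = 62189.51242 + 59500.54546 + 56927.84478 + 54466.38323 + 685595.59895 = 918679.88485

£918679.88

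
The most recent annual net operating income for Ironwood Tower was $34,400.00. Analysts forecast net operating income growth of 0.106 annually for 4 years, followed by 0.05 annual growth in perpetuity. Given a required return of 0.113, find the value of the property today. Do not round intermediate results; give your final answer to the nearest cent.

$694495.40

D_1 = 38046.40000
D_2 = 42079.31840
D_3 = 46539.72615
D_4 = 51472.93712
Terminal value at year 4: TV = D_4×(1+g_2)/(r−g_2) = 54046.58398/0.063 = 857882.28537
P_0 = D_1/(1+r)^1 + D_2/(1+r)^2 + D_3/(1+r)^3 + D_4/(1+r)^4 + TV/(1+r)^4
    = 34183.64780 + 33968.65630 + 33755.01696 + 33542.72125 + 559045.35419 = 694495.39650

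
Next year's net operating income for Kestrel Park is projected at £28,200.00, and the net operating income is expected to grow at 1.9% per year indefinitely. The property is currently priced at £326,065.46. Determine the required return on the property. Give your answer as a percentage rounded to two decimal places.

P = D₁/(r − g) ⇒ r = D₁/P + g = £28,200.0000/£326,065.46 + 0.019 = 0.086486 + 0.019 = 0.105486

10.55%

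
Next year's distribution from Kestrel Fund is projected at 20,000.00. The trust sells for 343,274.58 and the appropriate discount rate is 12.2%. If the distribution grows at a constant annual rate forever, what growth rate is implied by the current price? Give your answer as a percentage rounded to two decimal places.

P = D₁/(r−g) ⇒ g = r − D₁/P = 0.122 − 20,000.00/343,274.58 = 0.063738

6.37%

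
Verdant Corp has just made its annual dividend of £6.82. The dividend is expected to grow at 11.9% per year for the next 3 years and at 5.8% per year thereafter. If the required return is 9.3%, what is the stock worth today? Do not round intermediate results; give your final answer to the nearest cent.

£242.67

D_1 = 7.63158
D_2 = 8.53974
D_3 = 9.55597
Terminal value at year 3: TV = D_3×(1+g_2)/(r−g_2) = 10.11021/0.035 = 288.86323
P_0 = D_1/(1+r)^1 + D_2/(1+r)^2 + D_3/(1+r)^3 + TV/(1+r)^3
    = 6.98223 + 7.14832 + 7.31837 + 221.22376 = 242.67268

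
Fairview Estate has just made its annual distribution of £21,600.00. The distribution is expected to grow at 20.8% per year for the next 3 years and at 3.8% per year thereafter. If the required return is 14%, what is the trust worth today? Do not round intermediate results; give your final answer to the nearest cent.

£334381.96

D_1 = 26092.80000
D_2 = 31520.10240
D_3 = 38076.28370
Terminal value at year 3: TV = D_3×(1+g_2)/(r−g_2) = 39523.18248/0.102 = 387482.18117
P_0 = D_1/(1+r)^1 + D_2/(1+r)^2 + D_3/(1+r)^3 + TV/(1+r)^3
    = 22888.42105 + 24253.69529 + 25700.40694 + 261539.43533 = 334381.95861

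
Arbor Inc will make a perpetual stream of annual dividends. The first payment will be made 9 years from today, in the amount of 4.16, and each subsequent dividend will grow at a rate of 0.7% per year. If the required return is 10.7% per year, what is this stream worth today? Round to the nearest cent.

Value at end of year 8: C₁ / (r − g) = 4.16 / (0.107 − 0.007) = 41.6000
Discount to today: PV = 41.6000 / (1 + 0.107)^8 = 41.6000 / 2.255179 = 18.45

18.45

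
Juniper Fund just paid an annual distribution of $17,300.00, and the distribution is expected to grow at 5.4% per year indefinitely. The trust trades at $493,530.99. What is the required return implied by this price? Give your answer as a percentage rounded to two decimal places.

D₁ = $17,300.00 × 1.054 = $18,234.2000
P = D₁/(r − g) ⇒ r = D₁/P + g = $18,234.2000/$493,530.99 + 0.054 = 0.036946 + 0.054 = 0.090946

9.09%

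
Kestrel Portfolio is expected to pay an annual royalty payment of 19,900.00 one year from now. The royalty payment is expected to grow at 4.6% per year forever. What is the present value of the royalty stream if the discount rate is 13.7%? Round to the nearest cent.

Growing perpetuity: P = D₁ / (r − g) = 19,900.0000 / (0.137 − 0.046) = 218,681.32

218681.32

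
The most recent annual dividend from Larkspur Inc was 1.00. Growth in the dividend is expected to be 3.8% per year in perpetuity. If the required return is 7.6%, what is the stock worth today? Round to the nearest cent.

27.32

D₁ = D₀ × (1 + g) = 1.00 × 1.038 = 1.0380
Growing perpetuity: P = D₁ / (r − g) = 1.0380 / (0.076 − 0.038) = 27.32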